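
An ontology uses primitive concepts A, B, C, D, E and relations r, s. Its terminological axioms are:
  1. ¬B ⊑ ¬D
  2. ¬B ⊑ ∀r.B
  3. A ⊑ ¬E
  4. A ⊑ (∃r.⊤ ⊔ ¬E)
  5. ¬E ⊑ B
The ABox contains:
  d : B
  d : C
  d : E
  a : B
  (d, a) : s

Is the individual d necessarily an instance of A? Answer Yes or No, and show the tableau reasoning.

No

1. d : A?  L(d) = {B, C, E} ∪ {¬A}
   open: L(d) ⊇ {B, C, E, ¬A} — d ∉ A possible
2. Hence d : A: not entailed.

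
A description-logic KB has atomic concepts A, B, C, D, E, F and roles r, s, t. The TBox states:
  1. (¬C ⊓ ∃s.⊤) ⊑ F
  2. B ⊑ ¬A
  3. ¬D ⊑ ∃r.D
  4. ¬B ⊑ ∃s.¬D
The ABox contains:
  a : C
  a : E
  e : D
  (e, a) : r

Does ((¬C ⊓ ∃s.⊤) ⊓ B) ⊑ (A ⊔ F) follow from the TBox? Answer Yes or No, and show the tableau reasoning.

1. ((¬C ⊓ ∃s.⊤) ⊓ B) ⊑ (A ⊔ F)  ⇔  (((¬C ⊓ ∃s.⊤) ⊓ B) ⊓ (¬A ⊓ ¬F)) unsat w.r.t. T
   all branches close; clash {F, ¬F} at x₀
2. Hence ((¬C ⊓ ∃s.⊤) ⊓ B) ⊑ (A ⊔ F): entailed.

Yes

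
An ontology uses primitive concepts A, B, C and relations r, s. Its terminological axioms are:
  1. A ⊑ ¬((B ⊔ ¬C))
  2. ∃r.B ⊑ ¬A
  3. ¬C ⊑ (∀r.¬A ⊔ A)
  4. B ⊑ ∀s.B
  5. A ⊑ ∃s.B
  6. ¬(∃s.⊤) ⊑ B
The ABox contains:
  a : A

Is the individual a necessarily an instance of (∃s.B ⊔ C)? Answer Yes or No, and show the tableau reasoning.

1. a : (∃s.B ⊔ C)?  L(a) = {A} ∪ {(∀s.¬B ⊓ ¬C)}
   clash {B, ¬B} at a — a ∈ (∃s.B ⊔ C)
2. Hence a : (∃s.B ⊔ C): entailed.

Yes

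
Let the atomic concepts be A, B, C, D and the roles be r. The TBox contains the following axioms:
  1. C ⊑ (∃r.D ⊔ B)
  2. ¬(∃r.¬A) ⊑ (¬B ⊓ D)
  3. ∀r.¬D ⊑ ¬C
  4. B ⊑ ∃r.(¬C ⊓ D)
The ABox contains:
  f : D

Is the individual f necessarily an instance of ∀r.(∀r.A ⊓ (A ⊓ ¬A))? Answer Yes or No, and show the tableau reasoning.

No

1. f : ∀r.(∀r.A ⊓ (A ⊓ ¬A))?  L(f) = {D} ∪ {∃r.(∃r.¬A ⊔ (¬A ⊔ A))}
   open: L(f) ⊇ {D, ¬B, ¬C, ∃r.(∃r.¬A ⊔ (¬A ⊔ A)), ∃r.D, …} (+ ∃-successors) — f ∉ ∀r.(∀r.A ⊓ (A ⊓ ¬A)) possible
2. Hence f : ∀r.(∀r.A ⊓ (A ⊓ ¬A)): not entailed.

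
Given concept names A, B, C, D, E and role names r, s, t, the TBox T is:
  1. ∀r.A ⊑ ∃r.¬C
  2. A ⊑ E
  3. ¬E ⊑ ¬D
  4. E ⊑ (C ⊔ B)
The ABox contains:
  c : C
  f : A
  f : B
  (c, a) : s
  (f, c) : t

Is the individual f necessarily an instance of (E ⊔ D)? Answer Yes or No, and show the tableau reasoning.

Yes

1. f : (E ⊔ D)?  L(f) = {A, B} ∪ {(¬E ⊓ ¬D)}
   clash {E, ¬E} at f — f ∈ (E ⊔ D)
2. Hence f : (E ⊔ D): entailed.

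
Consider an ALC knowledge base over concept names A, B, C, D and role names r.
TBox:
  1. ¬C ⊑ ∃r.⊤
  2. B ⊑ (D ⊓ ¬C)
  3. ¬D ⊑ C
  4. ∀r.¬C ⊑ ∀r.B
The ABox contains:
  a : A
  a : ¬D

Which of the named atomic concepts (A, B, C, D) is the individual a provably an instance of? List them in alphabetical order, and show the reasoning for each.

1. a : A?  L(a) = {A, ¬D} ∪ {¬A}
   clash {A, ¬A} at a — a ∈ A
2. a : B?  L(a) = {A, ¬D} ∪ {¬B}
   apply at a: ¬D⊑C
   open: L(a) ⊇ {A, C, ¬B, ¬D, ∃r.C} (+ ∃-successors) — a ∉ B possible
3. a : C?  L(a) = {A, ¬D} ∪ {¬C}
   clash {C, ¬C} at a — a ∈ C
4. a : D?  L(a) = {A, ¬D} ∪ {¬D}
   apply at a: ¬D⊑C
   open: L(a) ⊇ {A, C, ¬B, ¬D, ∃r.C} (+ ∃-successors) — a ∉ D possible
5. Entailed for a: {A, C}

{A, C}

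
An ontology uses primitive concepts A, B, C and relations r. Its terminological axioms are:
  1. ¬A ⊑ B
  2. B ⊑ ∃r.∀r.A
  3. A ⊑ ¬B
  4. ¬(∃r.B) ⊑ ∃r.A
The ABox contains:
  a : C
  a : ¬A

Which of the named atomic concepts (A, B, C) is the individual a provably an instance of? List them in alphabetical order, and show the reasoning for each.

{B, C}

1. a : A?  L(a) = {C, ¬A} ∪ {¬A}
   apply at a: ¬A⊑B
   open: L(a) ⊇ {B, C, ¬A, ∃r.B, ∃r.∀r.A} (+ ∃-successors) — a ∉ A possible
2. a : B?  L(a) = {C, ¬A} ∪ {¬B}
   clash {B, ¬B} at a — a ∈ B
3. a : C?  L(a) = {C, ¬A} ∪ {¬C}
   clash {C, ¬C} at a — a ∈ C
4. Entailed for a: {B, C}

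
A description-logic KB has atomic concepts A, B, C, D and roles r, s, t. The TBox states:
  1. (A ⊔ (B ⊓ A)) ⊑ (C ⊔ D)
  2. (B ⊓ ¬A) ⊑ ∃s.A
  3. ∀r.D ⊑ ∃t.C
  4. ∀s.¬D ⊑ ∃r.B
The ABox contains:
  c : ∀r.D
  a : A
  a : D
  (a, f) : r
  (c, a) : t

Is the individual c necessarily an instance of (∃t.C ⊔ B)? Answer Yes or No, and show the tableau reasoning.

Yes

1. c : (∃t.C ⊔ B)?  L(c) = {∀r.D} ∪ {(∀t.¬C ⊓ ¬B)}
   clash {C, ¬C} at an ∃-successor — c ∈ (∃t.C ⊔ B)
2. Hence c : (∃t.C ⊔ B): entailed.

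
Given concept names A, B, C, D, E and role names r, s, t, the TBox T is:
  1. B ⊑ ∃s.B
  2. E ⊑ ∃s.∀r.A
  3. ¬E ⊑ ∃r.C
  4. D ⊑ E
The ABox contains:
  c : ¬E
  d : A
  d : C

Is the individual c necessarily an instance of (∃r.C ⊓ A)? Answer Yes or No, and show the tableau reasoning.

1. c : (∃r.C ⊓ A)?  L(c) = {¬E} ∪ {(∀r.¬C ⊔ ¬A)}
   apply at c: ¬E⊑∃r.C
   open: L(c) ⊇ {¬A, ¬B, ¬D, ¬E, ∃r.C} (+ ∃-successors) — c ∉ (∃r.C ⊓ A) possible
2. Hence c : (∃r.C ⊓ A): not entailed.

No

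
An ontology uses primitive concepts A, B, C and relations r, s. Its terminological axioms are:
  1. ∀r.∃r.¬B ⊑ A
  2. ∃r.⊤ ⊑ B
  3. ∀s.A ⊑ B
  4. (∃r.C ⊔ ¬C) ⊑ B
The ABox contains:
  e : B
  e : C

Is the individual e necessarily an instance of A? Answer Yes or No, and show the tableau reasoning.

1. e : A?  L(e) = {B, C} ∪ {¬A}
   open: L(e) ⊇ {B, C, ¬A, ∃r.∀r.B} (+ ∃-successors) — e ∉ A possible
2. Hence e : A: not entailed.

No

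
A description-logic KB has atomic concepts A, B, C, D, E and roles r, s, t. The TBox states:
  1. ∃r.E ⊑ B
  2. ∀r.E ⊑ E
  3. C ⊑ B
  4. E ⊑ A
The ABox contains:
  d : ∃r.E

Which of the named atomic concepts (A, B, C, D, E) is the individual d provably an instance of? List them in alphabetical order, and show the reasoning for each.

{B}

1. d : A?  L(d) = {∃r.E} ∪ {¬A}
   apply at d: ∃r.E⊑B
   open: L(d) ⊇ {B, ¬A, ¬C, ¬E, ∃r.E, …} (+ ∃-successors) — d ∉ A possible
2. d : B?  L(d) = {∃r.E} ∪ {¬B}
   clash {B, ¬B} at d — d ∈ B
3. d : C?  L(d) = {∃r.E} ∪ {¬C}
   apply at d: ∃r.E⊑B
   open: L(d) ⊇ {B, ¬C, ¬E, ∃r.E, ∃r.¬E} (+ ∃-successors) — d ∉ C possible
4. d : D?  L(d) = {∃r.E} ∪ {¬D}
   apply at d: ∃r.E⊑B
   open: L(d) ⊇ {B, ¬C, ¬D, ¬E, ∃r.E, …} (+ ∃-successors) — d ∉ D possible
5. d : E?  L(d) = {∃r.E} ∪ {¬E}
   apply at d: ∃r.E⊑B
   open: L(d) ⊇ {B, ¬C, ¬E, ∃r.E, ∃r.¬E} (+ ∃-successors) — d ∉ E possible
6. Entailed for d: {B}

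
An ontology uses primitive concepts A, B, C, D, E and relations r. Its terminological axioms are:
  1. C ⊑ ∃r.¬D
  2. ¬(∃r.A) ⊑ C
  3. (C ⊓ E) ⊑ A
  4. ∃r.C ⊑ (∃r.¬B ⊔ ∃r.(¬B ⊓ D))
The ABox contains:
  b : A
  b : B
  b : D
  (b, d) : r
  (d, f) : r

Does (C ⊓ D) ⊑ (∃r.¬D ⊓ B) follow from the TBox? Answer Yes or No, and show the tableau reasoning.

No

1. (C ⊓ D) ⊑ (∃r.¬D ⊓ B)  ⇔  ((C ⊓ D) ⊓ (∀r.D ⊔ ¬B)) unsat w.r.t. T
   apply at x₀: C⊑∃r.¬D
   open: L(x₀) ⊇ {C, D, ¬B, ¬E, ∀r.¬C, …} (+ ∃-successors)
2. Hence (C ⊓ D) ⊑ (∃r.¬D ⊓ B): not entailed.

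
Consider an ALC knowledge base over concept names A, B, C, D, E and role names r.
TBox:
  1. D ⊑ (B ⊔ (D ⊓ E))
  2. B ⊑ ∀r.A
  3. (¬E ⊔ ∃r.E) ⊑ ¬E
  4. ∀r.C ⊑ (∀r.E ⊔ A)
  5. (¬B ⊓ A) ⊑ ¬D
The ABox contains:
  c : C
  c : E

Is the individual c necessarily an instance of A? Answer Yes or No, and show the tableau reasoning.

No

1. c : A?  L(c) = {C, E} ∪ {¬A}
   open: L(c) ⊇ {C, E, ¬A, ¬B, ¬D, …} (+ ∃-successors) — c ∉ A possible
2. Hence c : A: not entailed.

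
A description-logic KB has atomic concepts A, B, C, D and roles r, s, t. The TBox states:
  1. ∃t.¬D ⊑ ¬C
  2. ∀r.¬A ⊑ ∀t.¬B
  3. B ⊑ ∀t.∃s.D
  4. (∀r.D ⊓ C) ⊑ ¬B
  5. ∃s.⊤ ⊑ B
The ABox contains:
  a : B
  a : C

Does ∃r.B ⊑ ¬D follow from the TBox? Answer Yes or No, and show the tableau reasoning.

No

1. ∃r.B ⊑ ¬D  ⇔  (∃r.B ⊓ D) unsat w.r.t. T
   open: L(x₀) ⊇ {D, ¬B, ∀s.⊥, ∀t.D, ∃r.A, …} (+ ∃-successors)
2. Hence ∃r.B ⊑ ¬D: not entailed.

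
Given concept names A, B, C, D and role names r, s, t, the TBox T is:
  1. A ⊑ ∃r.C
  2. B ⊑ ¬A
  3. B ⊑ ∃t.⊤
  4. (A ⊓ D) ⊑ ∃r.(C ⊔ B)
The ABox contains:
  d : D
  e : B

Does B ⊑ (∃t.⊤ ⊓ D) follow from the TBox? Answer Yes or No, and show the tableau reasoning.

No

1. B ⊑ (∃t.⊤ ⊓ D)  ⇔  (B ⊓ (∀t.⊥ ⊔ ¬D)) unsat w.r.t. T
   apply at x₀: B⊑¬A; B⊑∃t.⊤
   open: L(x₀) ⊇ {B, ¬A, ¬D, ∃t.⊤} (+ ∃-successors)
2. Hence B ⊑ (∃t.⊤ ⊓ D): not entailed.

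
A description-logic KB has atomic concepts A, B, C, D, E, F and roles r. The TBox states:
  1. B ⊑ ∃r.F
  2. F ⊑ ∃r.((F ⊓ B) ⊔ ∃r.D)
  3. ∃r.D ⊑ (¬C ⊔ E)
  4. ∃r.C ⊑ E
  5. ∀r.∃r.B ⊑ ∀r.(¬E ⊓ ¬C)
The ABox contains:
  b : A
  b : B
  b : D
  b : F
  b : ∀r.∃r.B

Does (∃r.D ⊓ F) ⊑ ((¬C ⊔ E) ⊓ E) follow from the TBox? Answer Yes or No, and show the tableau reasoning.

1. (∃r.D ⊓ F) ⊑ ((¬C ⊔ E) ⊓ E)  ⇔  ((∃r.D ⊓ F) ⊓ ((C ⊓ ¬E) ⊔ ¬E)) unsat w.r.t. T
   apply at x₀: F⊑∃r.((F ⊓ B) ⊔ ∃r.D); ∃r.D⊑(¬C ⊔ E)
   open: L(x₀) ⊇ {F, ¬B, ¬C, ¬E, ∀r.¬C, …} (+ ∃-successors)
2. Hence (∃r.D ⊓ F) ⊑ ((¬C ⊔ E) ⊓ E): not entailed.

No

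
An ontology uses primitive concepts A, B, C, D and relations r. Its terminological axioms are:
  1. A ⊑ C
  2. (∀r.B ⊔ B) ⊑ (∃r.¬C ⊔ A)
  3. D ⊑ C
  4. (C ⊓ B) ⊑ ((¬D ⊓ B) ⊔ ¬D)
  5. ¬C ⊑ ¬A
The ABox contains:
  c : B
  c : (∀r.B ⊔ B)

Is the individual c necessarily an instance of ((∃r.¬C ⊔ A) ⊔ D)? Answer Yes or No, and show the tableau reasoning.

1. c : ((∃r.¬C ⊔ A) ⊔ D)?  L(c) = {B, (∀r.B ⊔ B)} ∪ {((∀r.C ⊓ ¬A) ⊓ ¬D)}
   clash {A, ¬A} at c — c ∈ ((∃r.¬C ⊔ A) ⊔ D)
2. Hence c : ((∃r.¬C ⊔ A) ⊔ D): entailed.

Yes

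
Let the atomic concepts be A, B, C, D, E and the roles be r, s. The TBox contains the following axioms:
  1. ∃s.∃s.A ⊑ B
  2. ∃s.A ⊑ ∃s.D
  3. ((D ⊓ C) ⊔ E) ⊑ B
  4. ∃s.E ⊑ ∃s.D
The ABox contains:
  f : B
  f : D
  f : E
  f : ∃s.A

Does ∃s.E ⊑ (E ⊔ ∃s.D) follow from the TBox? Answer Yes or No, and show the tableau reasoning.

1. ∃s.E ⊑ (E ⊔ ∃s.D)  ⇔  (∃s.E ⊓ (¬E ⊓ ∀s.¬D)) unsat w.r.t. T
   all branches close; clash {D, ¬D} at an ∃-successor
2. Hence ∃s.E ⊑ (E ⊔ ∃s.D): entailed.

Yes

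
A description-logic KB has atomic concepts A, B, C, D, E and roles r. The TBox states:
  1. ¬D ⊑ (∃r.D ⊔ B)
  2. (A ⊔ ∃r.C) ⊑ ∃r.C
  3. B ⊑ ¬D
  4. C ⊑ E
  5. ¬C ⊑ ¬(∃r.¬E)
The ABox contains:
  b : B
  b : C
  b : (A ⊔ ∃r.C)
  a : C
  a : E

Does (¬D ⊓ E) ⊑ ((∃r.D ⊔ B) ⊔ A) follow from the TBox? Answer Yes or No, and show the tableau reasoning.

1. (¬D ⊓ E) ⊑ ((∃r.D ⊔ B) ⊔ A)  ⇔  ((¬D ⊓ E) ⊓ ((∀r.¬D ⊓ ¬B) ⊓ ¬A)) unsat w.r.t. T
   all branches close; clash {B, ¬B} at x₀
2. Hence (¬D ⊓ E) ⊑ ((∃r.D ⊔ B) ⊔ A): entailed.

Yes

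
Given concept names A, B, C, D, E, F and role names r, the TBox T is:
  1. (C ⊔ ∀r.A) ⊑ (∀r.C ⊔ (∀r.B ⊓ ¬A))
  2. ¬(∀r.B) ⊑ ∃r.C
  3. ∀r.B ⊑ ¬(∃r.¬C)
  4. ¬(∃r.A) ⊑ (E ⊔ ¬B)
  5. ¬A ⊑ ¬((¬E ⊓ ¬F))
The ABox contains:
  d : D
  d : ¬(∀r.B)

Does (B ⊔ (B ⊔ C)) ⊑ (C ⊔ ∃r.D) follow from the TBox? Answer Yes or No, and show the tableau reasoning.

No

1. (B ⊔ (B ⊔ C)) ⊑ (C ⊔ ∃r.D)  ⇔  ((B ⊔ (B ⊔ C)) ⊓ (¬C ⊓ ∀r.¬D)) unsat w.r.t. T
   open: L(x₀) ⊇ {A, B, ¬C, ∀r.B, ∀r.C, …} (+ ∃-successors)
2. Hence (B ⊔ (B ⊔ C)) ⊑ (C ⊔ ∃r.D): not entailed.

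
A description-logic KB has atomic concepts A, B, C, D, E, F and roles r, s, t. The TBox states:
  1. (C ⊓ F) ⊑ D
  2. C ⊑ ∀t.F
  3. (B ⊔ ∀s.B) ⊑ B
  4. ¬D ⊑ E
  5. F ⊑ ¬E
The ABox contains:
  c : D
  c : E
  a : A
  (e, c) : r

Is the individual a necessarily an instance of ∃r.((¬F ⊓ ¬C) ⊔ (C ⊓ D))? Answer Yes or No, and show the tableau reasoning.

No

1. a : ∃r.((¬F ⊓ ¬C) ⊔ (C ⊓ D))?  L(a) = {A} ∪ {∀r.((F ⊔ C) ⊓ (¬C ⊔ ¬D))}
   open: L(a) ⊇ {A, D, ¬B, ¬C, ¬F, …} (+ ∃-successors) — a ∉ ∃r.((¬F ⊓ ¬C) ⊔ (C ⊓ D)) possible
2. Hence a : ∃r.((¬F ⊓ ¬C) ⊔ (C ⊓ D)): not entailed.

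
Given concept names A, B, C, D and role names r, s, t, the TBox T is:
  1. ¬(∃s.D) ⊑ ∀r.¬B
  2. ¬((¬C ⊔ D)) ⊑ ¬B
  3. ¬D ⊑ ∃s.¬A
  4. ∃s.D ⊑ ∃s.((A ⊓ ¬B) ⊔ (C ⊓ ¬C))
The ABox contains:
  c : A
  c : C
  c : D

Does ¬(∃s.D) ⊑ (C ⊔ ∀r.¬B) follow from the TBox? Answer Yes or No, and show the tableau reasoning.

1. ¬(∃s.D) ⊑ (C ⊔ ∀r.¬B)  ⇔  (∀s.¬D ⊓ (¬C ⊓ ∃r.B)) unsat w.r.t. T
   all branches close; clash {B, ¬B} at an ∃-successor
2. Hence ¬(∃s.D) ⊑ (C ⊔ ∀r.¬B): entailed.

Yes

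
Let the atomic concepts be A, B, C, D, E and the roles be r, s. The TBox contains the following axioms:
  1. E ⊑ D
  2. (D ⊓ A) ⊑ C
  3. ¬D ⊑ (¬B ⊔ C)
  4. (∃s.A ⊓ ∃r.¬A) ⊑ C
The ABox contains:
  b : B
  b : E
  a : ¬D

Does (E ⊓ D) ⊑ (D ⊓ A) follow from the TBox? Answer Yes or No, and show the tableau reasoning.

1. (E ⊓ D) ⊑ (D ⊓ A)  ⇔  ((E ⊓ D) ⊓ (¬D ⊔ ¬A)) unsat w.r.t. T
   open: L(x₀) ⊇ {D, E, ¬A, ∀s.¬A}
2. Hence (E ⊓ D) ⊑ (D ⊓ A): not entailed.

No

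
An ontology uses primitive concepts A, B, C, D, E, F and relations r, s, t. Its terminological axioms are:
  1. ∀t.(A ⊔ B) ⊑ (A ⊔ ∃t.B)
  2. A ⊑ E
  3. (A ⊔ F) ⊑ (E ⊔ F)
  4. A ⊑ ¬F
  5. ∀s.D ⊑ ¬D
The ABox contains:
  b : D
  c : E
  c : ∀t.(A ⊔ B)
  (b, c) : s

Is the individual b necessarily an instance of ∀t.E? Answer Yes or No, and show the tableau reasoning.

1. b : ∀t.E?  L(b) = {D} ∪ {∃t.¬E}
   open: L(b) ⊇ {D, ¬A, ¬F, ∃s.¬D, ∃t.(¬A ⊓ ¬B), …} (+ ∃-successors) — b ∉ ∀t.E possible
2. Hence b : ∀t.E: not entailed.

No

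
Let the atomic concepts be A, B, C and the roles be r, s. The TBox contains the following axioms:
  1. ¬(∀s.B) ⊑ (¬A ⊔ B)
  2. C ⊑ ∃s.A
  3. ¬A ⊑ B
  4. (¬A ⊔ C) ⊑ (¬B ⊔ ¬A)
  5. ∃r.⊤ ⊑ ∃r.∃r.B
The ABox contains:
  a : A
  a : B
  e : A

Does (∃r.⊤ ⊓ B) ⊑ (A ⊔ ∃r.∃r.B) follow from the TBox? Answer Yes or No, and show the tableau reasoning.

Yes

1. (∃r.⊤ ⊓ B) ⊑ (A ⊔ ∃r.∃r.B)  ⇔  ((∃r.⊤ ⊓ B) ⊓ (¬A ⊓ ∀r.∀r.¬B)) unsat w.r.t. T
   all branches close; clash {B, ¬B} at an ∃-successor
2. Hence (∃r.⊤ ⊓ B) ⊑ (A ⊔ ∃r.∃r.B): entailed.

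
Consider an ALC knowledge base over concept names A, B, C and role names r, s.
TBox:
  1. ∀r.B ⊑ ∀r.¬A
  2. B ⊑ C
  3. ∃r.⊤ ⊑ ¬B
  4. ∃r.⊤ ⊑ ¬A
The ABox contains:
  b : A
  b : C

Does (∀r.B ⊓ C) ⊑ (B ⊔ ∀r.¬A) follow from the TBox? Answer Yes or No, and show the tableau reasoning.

Yes

1. (∀r.B ⊓ C) ⊑ (B ⊔ ∀r.¬A)  ⇔  ((∀r.B ⊓ C) ⊓ (¬B ⊓ ∃r.A)) unsat w.r.t. T
   all branches close; clash {A, ¬A} at an ∃-successor
2. Hence (∀r.B ⊓ C) ⊑ (B ⊔ ∀r.¬A): entailed.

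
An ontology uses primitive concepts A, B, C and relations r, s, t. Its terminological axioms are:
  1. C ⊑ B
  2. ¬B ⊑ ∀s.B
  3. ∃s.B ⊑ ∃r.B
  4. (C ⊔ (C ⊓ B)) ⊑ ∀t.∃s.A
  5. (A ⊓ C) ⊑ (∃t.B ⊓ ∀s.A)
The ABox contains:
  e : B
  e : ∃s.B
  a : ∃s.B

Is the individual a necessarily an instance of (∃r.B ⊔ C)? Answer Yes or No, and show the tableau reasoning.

1. a : (∃r.B ⊔ C)?  L(a) = {∃s.B} ∪ {(∀r.¬B ⊓ ¬C)}
   clash {B, ¬B} at an ∃-successor — a ∈ (∃r.B ⊔ C)
2. Hence a : (∃r.B ⊔ C): entailed.

Yes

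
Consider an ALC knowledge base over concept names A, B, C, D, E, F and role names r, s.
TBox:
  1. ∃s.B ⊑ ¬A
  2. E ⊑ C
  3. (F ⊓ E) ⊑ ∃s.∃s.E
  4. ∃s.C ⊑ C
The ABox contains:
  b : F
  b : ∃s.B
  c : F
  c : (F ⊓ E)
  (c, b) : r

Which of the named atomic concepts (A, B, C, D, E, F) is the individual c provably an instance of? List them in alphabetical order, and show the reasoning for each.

1. c : A?  L(c) = {F, (F ⊓ E)} ∪ {¬A}
   apply at c: E⊑C; (F ⊓ E)⊑∃s.∃s.E
   open: L(c) ⊇ {C, E, F, ¬A, ∃s.∃s.E} (+ ∃-successors) — c ∉ A possible
2. c : B?  L(c) = {F, (F ⊓ E)} ∪ {¬B}
   apply at c: E⊑C; (F ⊓ E)⊑∃s.∃s.E
   open: L(c) ⊇ {C, E, F, ¬B, ∀s.¬B, …} (+ ∃-successors) — c ∉ B possible
3. c : C?  L(c) = {F, (F ⊓ E)} ∪ {¬C}
   clash {C, ¬C} at c — c ∈ C
4. c : D?  L(c) = {F, (F ⊓ E)} ∪ {¬D}
   apply at c: E⊑C; (F ⊓ E)⊑∃s.∃s.E
   open: L(c) ⊇ {C, E, F, ¬D, ∀s.¬B, …} (+ ∃-successors) — c ∉ D possible
5. c : E?  L(c) = {F, (F ⊓ E)} ∪ {¬E}
   clash {E, ¬E} at c — c ∈ E
6. c : F?  L(c) = {F, (F ⊓ E)} ∪ {¬F}
   clash {F, ¬F} at c — c ∈ F
7. Entailed for c: {C, E, F}

{C, E, F}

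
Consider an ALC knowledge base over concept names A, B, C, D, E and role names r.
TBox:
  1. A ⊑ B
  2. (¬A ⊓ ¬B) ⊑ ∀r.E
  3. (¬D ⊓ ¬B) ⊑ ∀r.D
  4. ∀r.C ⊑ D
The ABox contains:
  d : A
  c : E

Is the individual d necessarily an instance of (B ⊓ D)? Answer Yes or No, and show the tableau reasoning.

1. d : (B ⊓ D)?  L(d) = {A} ∪ {(¬B ⊔ ¬D)}
   apply at d: A⊑B
   open: L(d) ⊇ {A, B, ¬D, ∃r.¬C} (+ ∃-successors) — d ∉ (B ⊓ D) possible
2. Hence d : (B ⊓ D): not entailed.

No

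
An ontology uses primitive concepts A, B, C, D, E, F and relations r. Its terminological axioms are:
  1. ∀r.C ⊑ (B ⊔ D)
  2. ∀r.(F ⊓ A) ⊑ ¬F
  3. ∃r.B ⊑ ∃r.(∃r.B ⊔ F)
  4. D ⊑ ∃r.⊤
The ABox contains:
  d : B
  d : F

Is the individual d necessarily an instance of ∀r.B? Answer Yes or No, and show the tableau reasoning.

No

1. d : ∀r.B?  L(d) = {B, F} ∪ {∃r.¬B}
   open: L(d) ⊇ {B, F, ¬D, ∀r.¬B, ∃r.(¬F ⊔ ¬A), …} (+ ∃-successors) — d ∉ ∀r.B possible
2. Hence d : ∀r.B: not entailed.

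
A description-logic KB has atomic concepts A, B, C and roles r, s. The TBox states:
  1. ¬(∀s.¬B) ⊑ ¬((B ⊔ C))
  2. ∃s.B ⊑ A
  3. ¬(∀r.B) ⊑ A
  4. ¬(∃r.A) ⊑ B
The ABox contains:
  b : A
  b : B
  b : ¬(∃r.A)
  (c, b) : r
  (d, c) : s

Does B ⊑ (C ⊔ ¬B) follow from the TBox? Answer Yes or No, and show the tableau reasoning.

No

1. B ⊑ (C ⊔ ¬B)  ⇔  (B ⊓ (¬C ⊓ B)) unsat w.r.t. T
   open: L(x₀) ⊇ {B, ¬C, ∀r.B, ∀s.¬B}
2. Hence B ⊑ (C ⊔ ¬B): not entailed.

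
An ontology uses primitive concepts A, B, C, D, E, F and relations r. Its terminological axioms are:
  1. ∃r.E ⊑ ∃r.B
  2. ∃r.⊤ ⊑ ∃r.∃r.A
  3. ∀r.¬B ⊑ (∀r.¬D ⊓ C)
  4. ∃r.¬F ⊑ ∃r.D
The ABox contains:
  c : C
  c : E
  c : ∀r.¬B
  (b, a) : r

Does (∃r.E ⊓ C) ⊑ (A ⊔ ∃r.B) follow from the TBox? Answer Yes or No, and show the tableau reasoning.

Yes

1. (∃r.E ⊓ C) ⊑ (A ⊔ ∃r.B)  ⇔  ((∃r.E ⊓ C) ⊓ (¬A ⊓ ∀r.¬B)) unsat w.r.t. T
   all branches close; clash {B, ¬B} at an ∃-successor
2. Hence (∃r.E ⊓ C) ⊑ (A ⊔ ∃r.B): entailed.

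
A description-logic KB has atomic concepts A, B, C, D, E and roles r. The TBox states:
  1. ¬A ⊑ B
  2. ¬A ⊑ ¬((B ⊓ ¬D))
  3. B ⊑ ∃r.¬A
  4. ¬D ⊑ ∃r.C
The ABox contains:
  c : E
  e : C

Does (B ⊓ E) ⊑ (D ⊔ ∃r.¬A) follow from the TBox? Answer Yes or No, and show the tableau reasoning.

1. (B ⊓ E) ⊑ (D ⊔ ∃r.¬A)  ⇔  ((B ⊓ E) ⊓ (¬D ⊓ ∀r.A)) unsat w.r.t. T
   all branches close; clash {D, ¬D} at x₀
2. Hence (B ⊓ E) ⊑ (D ⊔ ∃r.¬A): entailed.

Yes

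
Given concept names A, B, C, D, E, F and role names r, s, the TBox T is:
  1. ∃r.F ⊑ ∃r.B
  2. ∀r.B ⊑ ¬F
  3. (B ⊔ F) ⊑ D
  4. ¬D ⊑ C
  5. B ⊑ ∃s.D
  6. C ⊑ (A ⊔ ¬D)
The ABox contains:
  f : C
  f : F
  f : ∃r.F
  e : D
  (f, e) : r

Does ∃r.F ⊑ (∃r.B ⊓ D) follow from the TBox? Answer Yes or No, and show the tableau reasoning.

No

1. ∃r.F ⊑ (∃r.B ⊓ D)  ⇔  (∃r.F ⊓ (∀r.¬B ⊔ ¬D)) unsat w.r.t. T
   apply at x₀: ∃r.F⊑∃r.B
   open: L(x₀) ⊇ {A, C, ¬B, ¬D, ¬F, …} (+ ∃-successors)
2. Hence ∃r.F ⊑ (∃r.B ⊓ D): not entailed.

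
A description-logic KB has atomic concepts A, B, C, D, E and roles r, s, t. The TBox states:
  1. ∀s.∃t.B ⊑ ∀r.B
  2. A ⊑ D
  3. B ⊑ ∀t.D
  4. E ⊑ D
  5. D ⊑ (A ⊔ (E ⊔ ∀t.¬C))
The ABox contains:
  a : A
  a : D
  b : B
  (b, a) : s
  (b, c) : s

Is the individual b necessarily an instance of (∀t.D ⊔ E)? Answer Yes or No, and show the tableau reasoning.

1. b : (∀t.D ⊔ E)?  L(b) = {B} ∪ {(∃t.¬D ⊓ ¬E)}
   clash {D, ¬D} at an ∃-successor — b ∈ (∀t.D ⊔ E)
2. Hence b : (∀t.D ⊔ E): entailed.

Yes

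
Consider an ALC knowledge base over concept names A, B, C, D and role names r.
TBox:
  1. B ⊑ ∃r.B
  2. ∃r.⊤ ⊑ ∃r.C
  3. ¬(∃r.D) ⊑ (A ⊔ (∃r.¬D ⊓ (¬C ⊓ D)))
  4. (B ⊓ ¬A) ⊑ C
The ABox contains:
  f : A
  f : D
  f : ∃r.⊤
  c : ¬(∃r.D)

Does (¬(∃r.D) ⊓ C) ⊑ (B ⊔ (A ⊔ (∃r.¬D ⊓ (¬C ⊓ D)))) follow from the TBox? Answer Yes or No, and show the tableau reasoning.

1. (¬(∃r.D) ⊓ C) ⊑ (B ⊔ (A ⊔ (∃r.¬D ⊓ (¬C ⊓ D))))  ⇔  ((∀r.¬D ⊓ C) ⊓ (¬B ⊓ (¬A ⊓ (∀r.D ⊔ (C ⊔ ¬D))))) unsat w.r.t. T
   all branches close; clash {C, ¬C} at x₀
2. Hence (¬(∃r.D) ⊓ C) ⊑ (B ⊔ (A ⊔ (∃r.¬D ⊓ (¬C ⊓ D)))): entailed.

Yes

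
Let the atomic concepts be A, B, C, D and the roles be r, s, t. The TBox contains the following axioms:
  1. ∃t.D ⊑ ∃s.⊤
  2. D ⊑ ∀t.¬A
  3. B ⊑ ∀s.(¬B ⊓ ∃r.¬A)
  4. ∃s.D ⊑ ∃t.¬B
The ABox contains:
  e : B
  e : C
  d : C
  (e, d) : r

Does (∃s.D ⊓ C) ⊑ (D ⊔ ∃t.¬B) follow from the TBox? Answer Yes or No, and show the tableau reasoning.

Yes

1. (∃s.D ⊓ C) ⊑ (D ⊔ ∃t.¬B)  ⇔  ((∃s.D ⊓ C) ⊓ (¬D ⊓ ∀t.B)) unsat w.r.t. T
   all branches close; clash {B, ¬B} at an ∃-successor
2. Hence (∃s.D ⊓ C) ⊑ (D ⊔ ∃t.¬B): entailed.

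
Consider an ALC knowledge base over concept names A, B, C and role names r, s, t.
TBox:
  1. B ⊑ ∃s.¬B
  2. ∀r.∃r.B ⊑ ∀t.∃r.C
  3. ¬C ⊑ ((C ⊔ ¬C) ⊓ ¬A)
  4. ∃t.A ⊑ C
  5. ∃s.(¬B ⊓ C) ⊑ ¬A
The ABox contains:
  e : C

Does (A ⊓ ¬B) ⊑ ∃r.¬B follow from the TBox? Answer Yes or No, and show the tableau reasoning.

No

1. (A ⊓ ¬B) ⊑ ∃r.¬B  ⇔  ((A ⊓ ¬B) ⊓ ∀r.B) unsat w.r.t. T
   open: L(x₀) ⊇ {A, C, ¬B, ∀r.B, ∀s.(B ⊔ ¬C), …} (+ ∃-successors)
2. Hence (A ⊓ ¬B) ⊑ ∃r.¬B: not entailed.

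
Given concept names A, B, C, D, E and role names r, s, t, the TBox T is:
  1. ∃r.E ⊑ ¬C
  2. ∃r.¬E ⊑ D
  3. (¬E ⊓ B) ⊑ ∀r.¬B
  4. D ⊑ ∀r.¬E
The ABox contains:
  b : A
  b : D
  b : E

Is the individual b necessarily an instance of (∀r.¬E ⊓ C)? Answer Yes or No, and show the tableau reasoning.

No

1. b : (∀r.¬E ⊓ C)?  L(b) = {A, D, E} ∪ {(∃r.E ⊔ ¬C)}
   apply at b: D⊑∀r.¬E
   open: L(b) ⊇ {A, D, E, ¬C, ∀r.¬E} — b ∉ (∀r.¬E ⊓ C) possible
2. Hence b : (∀r.¬E ⊓ C): not entailed.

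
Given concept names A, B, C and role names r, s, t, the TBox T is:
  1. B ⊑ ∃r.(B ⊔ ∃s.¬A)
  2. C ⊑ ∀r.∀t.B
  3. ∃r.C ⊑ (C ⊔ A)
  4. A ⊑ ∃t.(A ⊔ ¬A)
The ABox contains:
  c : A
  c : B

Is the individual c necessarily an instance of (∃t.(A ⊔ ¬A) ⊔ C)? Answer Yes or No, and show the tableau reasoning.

1. c : (∃t.(A ⊔ ¬A) ⊔ C)?  L(c) = {A, B} ∪ {(∀t.(¬A ⊓ A) ⊓ ¬C)}
   clash {A, ¬A} at an ∃-successor — c ∈ (∃t.(A ⊔ ¬A) ⊔ C)
2. Hence c : (∃t.(A ⊔ ¬A) ⊔ C): entailed.

Yes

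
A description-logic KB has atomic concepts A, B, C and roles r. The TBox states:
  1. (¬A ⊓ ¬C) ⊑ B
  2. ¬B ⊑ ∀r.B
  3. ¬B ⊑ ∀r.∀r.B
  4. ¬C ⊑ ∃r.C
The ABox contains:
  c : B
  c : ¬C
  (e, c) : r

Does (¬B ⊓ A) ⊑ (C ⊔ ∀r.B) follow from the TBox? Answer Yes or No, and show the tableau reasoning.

Yes

1. (¬B ⊓ A) ⊑ (C ⊔ ∀r.B)  ⇔  ((¬B ⊓ A) ⊓ (¬C ⊓ ∃r.¬B)) unsat w.r.t. T
   all branches close; clash {B, ¬B} at x₀
2. Hence (¬B ⊓ A) ⊑ (C ⊔ ∀r.B): entailed.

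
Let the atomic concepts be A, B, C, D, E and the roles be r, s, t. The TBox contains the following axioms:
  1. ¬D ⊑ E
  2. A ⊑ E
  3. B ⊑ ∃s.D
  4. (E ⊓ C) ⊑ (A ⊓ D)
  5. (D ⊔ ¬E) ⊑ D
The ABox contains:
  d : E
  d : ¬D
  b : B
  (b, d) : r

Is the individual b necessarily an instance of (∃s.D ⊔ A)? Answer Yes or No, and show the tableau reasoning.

Yes

1. b : (∃s.D ⊔ A)?  L(b) = {B} ∪ {(∀s.¬D ⊓ ¬A)}
   clash {A, ¬A} at b — b ∈ (∃s.D ⊔ A)
2. Hence b : (∃s.D ⊔ A): entailed.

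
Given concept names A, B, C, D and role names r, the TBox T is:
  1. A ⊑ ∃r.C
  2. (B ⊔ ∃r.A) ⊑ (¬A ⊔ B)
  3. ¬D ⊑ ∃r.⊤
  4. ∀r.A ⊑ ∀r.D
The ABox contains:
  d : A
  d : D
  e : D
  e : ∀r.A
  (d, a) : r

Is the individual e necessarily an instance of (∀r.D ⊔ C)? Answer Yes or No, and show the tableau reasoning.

Yes

1. e : (∀r.D ⊔ C)?  L(e) = {D, ∀r.A} ∪ {(∃r.¬D ⊓ ¬C)}
   clash {D, ¬D} at an ∃-successor — e ∈ (∀r.D ⊔ C)
2. Hence e : (∀r.D ⊔ C): entailed.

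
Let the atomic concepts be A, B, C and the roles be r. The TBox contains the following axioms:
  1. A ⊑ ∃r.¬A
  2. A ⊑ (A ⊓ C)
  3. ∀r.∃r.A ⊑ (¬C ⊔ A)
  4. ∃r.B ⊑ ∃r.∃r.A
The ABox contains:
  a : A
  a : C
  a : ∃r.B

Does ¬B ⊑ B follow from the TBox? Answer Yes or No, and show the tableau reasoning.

1. ¬B ⊑ B  ⇔  (¬B ⊓ ¬B) unsat w.r.t. T
   open: L(x₀) ⊇ {¬A, ¬B, ∀r.¬B, ∃r.∀r.¬A} (+ ∃-successors)
2. Hence ¬B ⊑ B: not entailed.

No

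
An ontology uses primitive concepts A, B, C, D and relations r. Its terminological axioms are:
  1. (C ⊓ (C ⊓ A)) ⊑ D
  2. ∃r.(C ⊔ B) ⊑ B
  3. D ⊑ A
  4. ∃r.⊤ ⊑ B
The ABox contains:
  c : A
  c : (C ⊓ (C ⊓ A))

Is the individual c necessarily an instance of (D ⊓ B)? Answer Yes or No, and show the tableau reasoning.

1. c : (D ⊓ B)?  L(c) = {A, (C ⊓ (C ⊓ A))} ∪ {(¬D ⊔ ¬B)}
   apply at c: (C ⊓ (C ⊓ A))⊑D
   open: L(c) ⊇ {A, C, D, ¬B, ∀r.(¬C ⊓ ¬B), …} — c ∉ (D ⊓ B) possible
2. Hence c : (D ⊓ B): not entailed.

No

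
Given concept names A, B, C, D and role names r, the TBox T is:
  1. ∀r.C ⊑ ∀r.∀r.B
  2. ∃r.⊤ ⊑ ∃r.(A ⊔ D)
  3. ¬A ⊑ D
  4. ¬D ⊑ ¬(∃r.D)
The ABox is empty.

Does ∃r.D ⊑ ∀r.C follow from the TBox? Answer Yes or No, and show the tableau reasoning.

No

1. ∃r.D ⊑ ∀r.C  ⇔  (∃r.D ⊓ ∃r.¬C) unsat w.r.t. T
   open: L(x₀) ⊇ {A, D, ∃r.(A ⊔ D), ∃r.D, ∃r.¬C} (+ ∃-successors)
2. Hence ∃r.D ⊑ ∀r.C: not entailed.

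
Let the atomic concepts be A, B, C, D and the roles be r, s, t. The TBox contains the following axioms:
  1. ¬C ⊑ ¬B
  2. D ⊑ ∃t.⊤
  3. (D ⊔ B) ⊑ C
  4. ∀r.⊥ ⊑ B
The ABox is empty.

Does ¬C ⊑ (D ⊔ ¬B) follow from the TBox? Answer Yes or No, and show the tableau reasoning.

1. ¬C ⊑ (D ⊔ ¬B)  ⇔  (¬C ⊓ (¬D ⊓ B)) unsat w.r.t. T
   all branches close; clash {B, ¬B} at x₀
2. Hence ¬C ⊑ (D ⊔ ¬B): entailed.

Yes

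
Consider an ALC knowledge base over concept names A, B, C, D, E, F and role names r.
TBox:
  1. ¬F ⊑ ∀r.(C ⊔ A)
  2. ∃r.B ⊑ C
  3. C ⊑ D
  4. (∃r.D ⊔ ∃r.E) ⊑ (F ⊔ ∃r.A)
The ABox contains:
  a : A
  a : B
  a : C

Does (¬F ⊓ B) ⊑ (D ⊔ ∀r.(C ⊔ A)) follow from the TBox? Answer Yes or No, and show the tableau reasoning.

1. (¬F ⊓ B) ⊑ (D ⊔ ∀r.(C ⊔ A))  ⇔  ((¬F ⊓ B) ⊓ (¬D ⊓ ∃r.(¬C ⊓ ¬A))) unsat w.r.t. T
   all branches close; clash {D, ¬D} at x₀
2. Hence (¬F ⊓ B) ⊑ (D ⊔ ∀r.(C ⊔ A)): entailed.

Yes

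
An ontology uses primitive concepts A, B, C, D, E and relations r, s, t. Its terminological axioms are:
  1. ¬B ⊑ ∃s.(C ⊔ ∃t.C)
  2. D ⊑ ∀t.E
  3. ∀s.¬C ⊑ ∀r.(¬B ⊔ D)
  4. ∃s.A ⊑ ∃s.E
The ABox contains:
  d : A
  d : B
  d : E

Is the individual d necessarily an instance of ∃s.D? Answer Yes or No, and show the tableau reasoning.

No

1. d : ∃s.D?  L(d) = {A, B, E} ∪ {∀s.¬D}
   open: L(d) ⊇ {A, B, E, ¬D, ∀s.¬A, …} (+ ∃-successors) — d ∉ ∃s.D possible
2. Hence d : ∃s.D: not entailed.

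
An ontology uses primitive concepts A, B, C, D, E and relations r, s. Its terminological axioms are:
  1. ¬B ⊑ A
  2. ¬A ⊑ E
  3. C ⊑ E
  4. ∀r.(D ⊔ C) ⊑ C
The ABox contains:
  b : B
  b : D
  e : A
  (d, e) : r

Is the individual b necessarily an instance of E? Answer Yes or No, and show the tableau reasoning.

No

1. b : E?  L(b) = {B, D} ∪ {¬E}
   open: L(b) ⊇ {A, B, D, ¬C, ¬E, …} (+ ∃-successors) — b ∉ E possible
2. Hence b : E: not entailed.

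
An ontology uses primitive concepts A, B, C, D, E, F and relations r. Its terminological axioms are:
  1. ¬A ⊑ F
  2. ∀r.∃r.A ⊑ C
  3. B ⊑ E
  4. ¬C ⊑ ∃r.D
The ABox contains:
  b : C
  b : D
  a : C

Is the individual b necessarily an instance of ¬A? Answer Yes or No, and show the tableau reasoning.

No

1. b : ¬A?  L(b) = {C, D} ∪ {A}
   open: L(b) ⊇ {A, C, D, ¬B} — b ∉ ¬A possible
2. Hence b : ¬A: not entailed.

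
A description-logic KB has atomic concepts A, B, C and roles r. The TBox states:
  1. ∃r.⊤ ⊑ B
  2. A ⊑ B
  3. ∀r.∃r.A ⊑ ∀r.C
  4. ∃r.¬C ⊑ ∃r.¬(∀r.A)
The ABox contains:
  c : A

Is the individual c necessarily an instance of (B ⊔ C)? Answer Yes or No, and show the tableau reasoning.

Yes

1. c : (B ⊔ C)?  L(c) = {A} ∪ {(¬B ⊓ ¬C)}
   clash {B, ¬B} at c — c ∈ (B ⊔ C)
2. Hence c : (B ⊔ C): entailed.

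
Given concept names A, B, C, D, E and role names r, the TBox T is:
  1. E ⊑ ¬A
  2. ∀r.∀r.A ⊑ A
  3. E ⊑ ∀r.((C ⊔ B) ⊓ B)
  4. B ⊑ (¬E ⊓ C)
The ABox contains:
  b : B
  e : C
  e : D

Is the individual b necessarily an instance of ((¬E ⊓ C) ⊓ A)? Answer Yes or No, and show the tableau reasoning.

1. b : ((¬E ⊓ C) ⊓ A)?  L(b) = {B} ∪ {((E ⊔ ¬C) ⊔ ¬A)}
   apply at b: B⊑(¬E ⊓ C)
   open: L(b) ⊇ {B, C, ¬A, ¬E, ∃r.∃r.¬A} (+ ∃-successors) — b ∉ ((¬E ⊓ C) ⊓ A) possible
2. Hence b : ((¬E ⊓ C) ⊓ A): not entailed.

No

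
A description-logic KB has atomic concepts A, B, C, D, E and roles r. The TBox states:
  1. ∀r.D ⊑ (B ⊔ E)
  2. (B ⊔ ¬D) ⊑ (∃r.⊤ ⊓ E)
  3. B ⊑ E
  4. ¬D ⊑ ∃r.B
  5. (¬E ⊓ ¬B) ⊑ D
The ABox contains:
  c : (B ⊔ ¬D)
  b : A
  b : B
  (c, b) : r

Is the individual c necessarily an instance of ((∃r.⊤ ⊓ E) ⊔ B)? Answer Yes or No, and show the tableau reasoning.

1. c : ((∃r.⊤ ⊓ E) ⊔ B)?  L(c) = {(B ⊔ ¬D)} ∪ {((∀r.⊥ ⊔ ¬E) ⊓ ¬B)}
   clash {D, ¬D} at c — c ∈ ((∃r.⊤ ⊓ E) ⊔ B)
2. Hence c : ((∃r.⊤ ⊓ E) ⊔ B): entailed.

Yes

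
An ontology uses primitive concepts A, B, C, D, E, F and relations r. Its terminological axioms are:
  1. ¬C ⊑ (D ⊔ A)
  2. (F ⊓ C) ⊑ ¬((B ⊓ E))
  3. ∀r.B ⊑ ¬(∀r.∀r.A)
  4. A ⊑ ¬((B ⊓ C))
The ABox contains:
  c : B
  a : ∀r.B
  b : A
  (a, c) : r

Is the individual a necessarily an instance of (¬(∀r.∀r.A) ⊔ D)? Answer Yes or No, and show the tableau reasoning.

Yes

1. a : (¬(∀r.∀r.A) ⊔ D)?  L(a) = {∀r.B} ∪ {(∀r.∀r.A ⊓ ¬D)}
   clash {A, ¬A} at an ∃-successor — a ∈ (¬(∀r.∀r.A) ⊔ D)
2. Hence a : (¬(∀r.∀r.A) ⊔ D): entailed.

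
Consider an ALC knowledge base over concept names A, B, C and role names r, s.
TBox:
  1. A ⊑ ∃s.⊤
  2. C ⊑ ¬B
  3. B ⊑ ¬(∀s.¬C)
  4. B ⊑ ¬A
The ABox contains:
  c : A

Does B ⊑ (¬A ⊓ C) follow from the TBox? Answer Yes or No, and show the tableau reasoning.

No

1. B ⊑ (¬A ⊓ C)  ⇔  (B ⊓ (A ⊔ ¬C)) unsat w.r.t. T
   apply at x₀: B⊑¬(∀s.¬C); B⊑¬A
   open: L(x₀) ⊇ {B, ¬A, ¬C, ∃s.C} (+ ∃-successors)
2. Hence B ⊑ (¬A ⊓ C): not entailed.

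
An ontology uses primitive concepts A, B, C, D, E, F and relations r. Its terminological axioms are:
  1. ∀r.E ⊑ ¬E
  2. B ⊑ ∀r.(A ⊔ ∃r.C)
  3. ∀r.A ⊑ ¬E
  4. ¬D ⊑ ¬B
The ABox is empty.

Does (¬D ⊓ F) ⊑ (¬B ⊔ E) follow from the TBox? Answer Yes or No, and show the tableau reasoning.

Yes

1. (¬D ⊓ F) ⊑ (¬B ⊔ E)  ⇔  ((¬D ⊓ F) ⊓ (B ⊓ ¬E)) unsat w.r.t. T
   all branches close; clash {B, ¬B} at x₀
2. Hence (¬D ⊓ F) ⊑ (¬B ⊔ E): entailed.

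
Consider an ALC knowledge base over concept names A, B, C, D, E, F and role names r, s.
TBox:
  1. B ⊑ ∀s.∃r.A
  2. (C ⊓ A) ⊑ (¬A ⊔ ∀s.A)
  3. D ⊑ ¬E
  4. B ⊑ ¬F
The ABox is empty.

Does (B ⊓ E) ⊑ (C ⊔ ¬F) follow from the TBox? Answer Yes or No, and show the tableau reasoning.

Yes

1. (B ⊓ E) ⊑ (C ⊔ ¬F)  ⇔  ((B ⊓ E) ⊓ (¬C ⊓ F)) unsat w.r.t. T
   all branches close; clash {F, ¬F} at x₀
2. Hence (B ⊓ E) ⊑ (C ⊔ ¬F): entailed.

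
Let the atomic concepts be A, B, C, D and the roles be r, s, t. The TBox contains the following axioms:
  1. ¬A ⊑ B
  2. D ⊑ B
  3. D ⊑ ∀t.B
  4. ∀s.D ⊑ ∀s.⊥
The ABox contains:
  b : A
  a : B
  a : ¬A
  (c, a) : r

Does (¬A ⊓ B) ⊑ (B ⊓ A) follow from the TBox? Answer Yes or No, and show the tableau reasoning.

1. (¬A ⊓ B) ⊑ (B ⊓ A)  ⇔  ((¬A ⊓ B) ⊓ (¬B ⊔ ¬A)) unsat w.r.t. T
   open: L(x₀) ⊇ {B, ¬A, ¬D, ∃s.¬D} (+ ∃-successors)
2. Hence (¬A ⊓ B) ⊑ (B ⊓ A): not entailed.

No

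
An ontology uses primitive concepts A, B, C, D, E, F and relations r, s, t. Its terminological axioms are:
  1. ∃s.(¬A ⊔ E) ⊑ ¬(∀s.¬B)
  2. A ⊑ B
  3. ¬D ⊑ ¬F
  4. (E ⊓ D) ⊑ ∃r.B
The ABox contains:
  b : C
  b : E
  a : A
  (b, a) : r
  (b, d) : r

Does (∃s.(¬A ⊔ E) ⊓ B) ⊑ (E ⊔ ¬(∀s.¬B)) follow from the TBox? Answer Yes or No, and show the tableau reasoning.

Yes

1. (∃s.(¬A ⊔ E) ⊓ B) ⊑ (E ⊔ ¬(∀s.¬B))  ⇔  ((∃s.(¬A ⊔ E) ⊓ B) ⊓ (¬E ⊓ ∀s.¬B)) unsat w.r.t. T
   all branches close; clash {B, ¬B} at an ∃-successor
2. Hence (∃s.(¬A ⊔ E) ⊓ B) ⊑ (E ⊔ ¬(∀s.¬B)): entailed.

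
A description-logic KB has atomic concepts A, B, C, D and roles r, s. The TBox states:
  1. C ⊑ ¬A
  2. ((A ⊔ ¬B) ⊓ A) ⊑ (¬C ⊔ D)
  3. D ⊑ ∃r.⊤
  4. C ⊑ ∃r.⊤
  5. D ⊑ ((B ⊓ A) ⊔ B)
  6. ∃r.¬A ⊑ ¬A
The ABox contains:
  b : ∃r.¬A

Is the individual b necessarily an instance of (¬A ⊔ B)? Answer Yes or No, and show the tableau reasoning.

1. b : (¬A ⊔ B)?  L(b) = {∃r.¬A} ∪ {(A ⊓ ¬B)}
   clash {A, ¬A} at b — b ∈ (¬A ⊔ B)
2. Hence b : (¬A ⊔ B): entailed.

Yes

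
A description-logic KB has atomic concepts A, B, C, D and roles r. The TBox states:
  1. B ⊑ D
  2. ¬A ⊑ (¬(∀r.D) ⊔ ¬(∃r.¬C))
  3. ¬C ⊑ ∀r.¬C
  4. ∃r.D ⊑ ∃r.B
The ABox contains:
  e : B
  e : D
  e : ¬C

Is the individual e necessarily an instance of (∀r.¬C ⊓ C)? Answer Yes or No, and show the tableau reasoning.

No

1. e : (∀r.¬C ⊓ C)?  L(e) = {B, D, ¬C} ∪ {(∃r.C ⊔ ¬C)}
   apply at e: ¬C⊑∀r.¬C
   open: L(e) ⊇ {A, B, D, ¬C, ∀r.¬C, …} — e ∉ (∀r.¬C ⊓ C) possible
2. Hence e : (∀r.¬C ⊓ C): not entailed.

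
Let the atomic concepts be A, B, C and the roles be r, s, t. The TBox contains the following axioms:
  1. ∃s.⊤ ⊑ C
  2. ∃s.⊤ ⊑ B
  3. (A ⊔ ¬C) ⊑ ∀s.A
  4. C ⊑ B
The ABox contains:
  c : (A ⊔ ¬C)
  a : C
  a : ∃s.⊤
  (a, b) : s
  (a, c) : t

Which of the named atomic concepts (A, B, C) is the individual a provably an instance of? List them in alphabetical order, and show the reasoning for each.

1. a : A?  L(a) = {C, ∃s.⊤} ∪ {¬A}
   apply at a: ∃s.⊤⊑B; C⊑B
   open: L(a) ⊇ {B, C, ¬A, ∃s.⊤} (+ ∃-successors) — a ∉ A possible
2. a : B?  L(a) = {C, ∃s.⊤} ∪ {¬B}
   clash {B, ¬B} at a — a ∈ B
3. a : C?  L(a) = {C, ∃s.⊤} ∪ {¬C}
   clash {C, ¬C} at a — a ∈ C
4. Entailed for a: {B, C}

{B, C}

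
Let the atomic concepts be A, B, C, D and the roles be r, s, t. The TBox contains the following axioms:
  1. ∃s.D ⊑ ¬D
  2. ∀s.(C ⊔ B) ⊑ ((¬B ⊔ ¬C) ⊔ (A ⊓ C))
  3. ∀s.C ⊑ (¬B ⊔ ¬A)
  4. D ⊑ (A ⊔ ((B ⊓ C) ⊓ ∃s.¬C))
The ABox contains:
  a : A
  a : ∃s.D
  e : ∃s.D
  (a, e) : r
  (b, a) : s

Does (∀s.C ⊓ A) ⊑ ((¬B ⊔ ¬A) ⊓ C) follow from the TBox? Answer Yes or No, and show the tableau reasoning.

1. (∀s.C ⊓ A) ⊑ ((¬B ⊔ ¬A) ⊓ C)  ⇔  ((∀s.C ⊓ A) ⊓ ((B ⊓ A) ⊔ ¬C)) unsat w.r.t. T
   apply at x₀: ∀s.C⊑(¬B ⊔ ¬A)
   open: L(x₀) ⊇ {A, ¬B, ¬C, ¬D, ∀s.C, …}
2. Hence (∀s.C ⊓ A) ⊑ ((¬B ⊔ ¬A) ⊓ C): not entailed.

No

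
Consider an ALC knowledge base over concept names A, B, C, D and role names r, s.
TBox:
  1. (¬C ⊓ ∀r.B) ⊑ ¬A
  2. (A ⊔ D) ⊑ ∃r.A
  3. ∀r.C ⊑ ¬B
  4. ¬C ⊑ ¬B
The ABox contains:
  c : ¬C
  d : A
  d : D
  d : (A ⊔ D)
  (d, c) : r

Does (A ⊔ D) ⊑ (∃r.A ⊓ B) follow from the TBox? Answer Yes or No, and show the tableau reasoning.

No

1. (A ⊔ D) ⊑ (∃r.A ⊓ B)  ⇔  ((A ⊔ D) ⊓ (∀r.¬A ⊔ ¬B)) unsat w.r.t. T
   apply at x₀: (A ⊔ D)⊑∃r.A
   open: L(x₀) ⊇ {A, C, ¬B, ∃r.A} (+ ∃-successors)
2. Hence (A ⊔ D) ⊑ (∃r.A ⊓ B): not entailed.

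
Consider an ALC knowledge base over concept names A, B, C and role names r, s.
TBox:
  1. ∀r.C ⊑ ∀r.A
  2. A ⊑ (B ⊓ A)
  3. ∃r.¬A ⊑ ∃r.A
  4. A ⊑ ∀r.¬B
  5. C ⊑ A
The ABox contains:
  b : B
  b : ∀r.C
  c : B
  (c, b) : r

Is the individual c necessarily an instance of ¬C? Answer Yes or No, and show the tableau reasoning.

Yes

1. c : ¬C?  L(c) = {B} ∪ {C}
   clash {B, ¬B} at b — c ∈ ¬C
2. Hence c : ¬C: entailed.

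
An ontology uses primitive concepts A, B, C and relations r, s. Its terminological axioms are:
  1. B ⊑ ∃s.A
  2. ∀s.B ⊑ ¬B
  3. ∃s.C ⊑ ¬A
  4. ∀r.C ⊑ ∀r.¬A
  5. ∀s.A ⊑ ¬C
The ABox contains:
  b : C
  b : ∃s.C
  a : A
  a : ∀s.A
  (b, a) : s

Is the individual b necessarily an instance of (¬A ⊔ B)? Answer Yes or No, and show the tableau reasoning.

1. b : (¬A ⊔ B)?  L(b) = {C, ∃s.C} ∪ {(A ⊓ ¬B)}
   clash {A, ¬A} at b — b ∈ (¬A ⊔ B)
2. Hence b : (¬A ⊔ B): entailed.

Yes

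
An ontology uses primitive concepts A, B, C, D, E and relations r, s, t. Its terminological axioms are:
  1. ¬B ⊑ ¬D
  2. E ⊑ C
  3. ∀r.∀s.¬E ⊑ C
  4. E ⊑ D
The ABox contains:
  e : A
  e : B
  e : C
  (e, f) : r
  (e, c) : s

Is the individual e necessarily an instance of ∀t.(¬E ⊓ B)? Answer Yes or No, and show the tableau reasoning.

No

1. e : ∀t.(¬E ⊓ B)?  L(e) = {A, B, C} ∪ {∃t.(E ⊔ ¬B)}
   open: L(e) ⊇ {A, B, C, ¬E, ∃t.(E ⊔ ¬B)} (+ ∃-successors) — e ∉ ∀t.(¬E ⊓ B) possible
2. Hence e : ∀t.(¬E ⊓ B): not entailed.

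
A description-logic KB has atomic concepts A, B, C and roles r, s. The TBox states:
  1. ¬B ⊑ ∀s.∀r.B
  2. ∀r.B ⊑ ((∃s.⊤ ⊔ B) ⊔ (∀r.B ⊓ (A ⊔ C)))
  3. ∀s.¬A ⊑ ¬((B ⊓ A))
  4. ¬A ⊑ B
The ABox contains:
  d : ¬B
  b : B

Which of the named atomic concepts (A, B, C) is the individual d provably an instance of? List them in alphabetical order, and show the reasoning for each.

{A}

1. d : A?  L(d) = {¬B} ∪ {¬A}
   clash {B, ¬B} at d — d ∈ A
2. d : B?  L(d) = {¬B} ∪ {¬B}
   apply at d: ¬B⊑∀s.∀r.B
   open: L(d) ⊇ {A, ¬B, ∀s.∀r.B, ∃r.¬B, ∃s.A} (+ ∃-successors) — d ∉ B possible
3. d : C?  L(d) = {¬B} ∪ {¬C}
   apply at d: ¬B⊑∀s.∀r.B
   open: L(d) ⊇ {A, ¬B, ¬C, ∀s.∀r.B, ∃r.¬B, …} (+ ∃-successors) — d ∉ C possible
4. Entailed for d: {A}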